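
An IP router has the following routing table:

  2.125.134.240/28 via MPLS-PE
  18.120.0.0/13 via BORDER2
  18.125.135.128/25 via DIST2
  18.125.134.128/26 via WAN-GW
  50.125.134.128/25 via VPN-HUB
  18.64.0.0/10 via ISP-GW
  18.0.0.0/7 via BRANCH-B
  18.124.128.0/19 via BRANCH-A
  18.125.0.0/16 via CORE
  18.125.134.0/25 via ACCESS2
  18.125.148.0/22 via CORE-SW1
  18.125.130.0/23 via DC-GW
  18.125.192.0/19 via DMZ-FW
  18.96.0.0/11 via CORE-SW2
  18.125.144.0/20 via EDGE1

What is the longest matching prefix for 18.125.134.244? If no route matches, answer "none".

18.125.0.0/16

Entries matching 18.125.134.244:
  18.0.0.0/7 (18.0.0.0 - 19.255.255.255)
  18.64.0.0/10 (18.64.0.0 - 18.127.255.255)
  18.96.0.0/11 (18.96.0.0 - 18.127.255.255)
  18.120.0.0/13 (18.120.0.0 - 18.127.255.255)
  18.125.0.0/16 (18.125.0.0 - 18.125.255.255)
Most specific is 18.125.0.0/16.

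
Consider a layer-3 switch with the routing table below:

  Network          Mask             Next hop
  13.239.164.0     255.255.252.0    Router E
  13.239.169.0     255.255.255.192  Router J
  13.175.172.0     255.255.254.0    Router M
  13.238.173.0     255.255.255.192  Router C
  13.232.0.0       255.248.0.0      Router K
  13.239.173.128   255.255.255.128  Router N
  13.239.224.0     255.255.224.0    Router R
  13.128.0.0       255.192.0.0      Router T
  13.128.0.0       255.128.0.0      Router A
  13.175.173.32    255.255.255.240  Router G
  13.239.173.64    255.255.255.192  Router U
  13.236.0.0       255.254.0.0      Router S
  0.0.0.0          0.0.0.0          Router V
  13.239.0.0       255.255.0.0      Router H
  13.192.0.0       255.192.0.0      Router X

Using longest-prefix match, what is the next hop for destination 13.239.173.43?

Routes whose prefix contains 13.239.173.43:
  0.0.0.0/0 (default, matches everything) -> Router V
  13.128.0.0/9 (13.128.0.0 - 13.255.255.255) -> Router A
  13.192.0.0/10 (13.192.0.0 - 13.255.255.255) -> Router X
  13.232.0.0/13 (13.232.0.0 - 13.239.255.255) -> Router K
  13.239.0.0/16 (13.239.0.0 - 13.239.255.255) -> Router H
More-specific entries that do NOT match:
  13.175.173.32/28 (13.175.173.32 - 13.175.173.47) does not contain 13.239.173.43
  13.239.169.0/26 (13.239.169.0 - 13.239.169.63) does not contain 13.239.173.43
  13.238.173.0/26 (13.238.173.0 - 13.238.173.63) does not contain 13.239.173.43
  13.239.173.64/26 (13.239.173.64 - 13.239.173.127) does not contain 13.239.173.43
  13.239.173.128/25 (13.239.173.128 - 13.239.173.255) does not contain 13.239.173.43
  13.175.172.0/23 (13.175.172.0 - 13.175.173.255) does not contain 13.239.173.43
  13.239.164.0/22 (13.239.164.0 - 13.239.167.255) does not contain 13.239.173.43
  13.239.224.0/19 (13.239.224.0 - 13.239.255.255) does not contain 13.239.173.43
Longest matching prefix is /16 -> next hop Router H.

Router H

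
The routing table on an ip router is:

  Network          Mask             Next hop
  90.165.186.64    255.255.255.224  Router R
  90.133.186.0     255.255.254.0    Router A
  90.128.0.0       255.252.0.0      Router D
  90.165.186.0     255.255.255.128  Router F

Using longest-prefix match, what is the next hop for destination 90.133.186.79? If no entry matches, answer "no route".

Routes whose prefix contains 90.133.186.79:
  90.133.186.0/23 (90.133.186.0 - 90.133.187.255) -> Router A
More-specific entries that do NOT match:
  90.165.186.64/27 (90.165.186.64 - 90.165.186.95) does not contain 90.133.186.79
  90.165.186.0/25 (90.165.186.0 - 90.165.186.127) does not contain 90.133.186.79
Longest matching prefix is /23 -> next hop Router A.

Router A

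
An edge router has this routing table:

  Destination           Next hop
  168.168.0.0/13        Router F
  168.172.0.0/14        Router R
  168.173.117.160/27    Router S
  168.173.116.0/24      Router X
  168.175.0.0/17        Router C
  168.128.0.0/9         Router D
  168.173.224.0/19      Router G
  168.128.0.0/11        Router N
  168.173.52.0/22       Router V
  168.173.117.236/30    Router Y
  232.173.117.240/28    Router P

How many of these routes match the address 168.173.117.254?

3

Prefixes containing 168.173.117.254:
  168.128.0.0/9 (168.128.0.0 - 168.255.255.255)
  168.168.0.0/13 (168.168.0.0 - 168.175.255.255)
  168.172.0.0/14 (168.172.0.0 - 168.175.255.255)
Total matching entries: 3.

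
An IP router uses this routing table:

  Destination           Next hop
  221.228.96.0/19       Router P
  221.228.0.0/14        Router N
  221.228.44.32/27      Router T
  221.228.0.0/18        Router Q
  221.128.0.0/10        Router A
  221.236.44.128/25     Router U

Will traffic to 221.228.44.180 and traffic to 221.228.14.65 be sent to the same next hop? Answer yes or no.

221.228.44.180: longest match 221.228.0.0/18 -> Router Q
221.228.14.65: longest match 221.228.0.0/18 -> Router Q

yes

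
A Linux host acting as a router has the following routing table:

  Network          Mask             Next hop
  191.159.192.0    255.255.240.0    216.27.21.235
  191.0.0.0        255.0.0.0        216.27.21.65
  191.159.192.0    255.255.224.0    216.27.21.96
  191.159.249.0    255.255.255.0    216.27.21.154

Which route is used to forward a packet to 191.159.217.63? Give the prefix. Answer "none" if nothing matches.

191.159.192.0/19

Entries matching 191.159.217.63:
  191.0.0.0/8 (191.0.0.0 - 191.255.255.255)
  191.159.192.0/19 (191.159.192.0 - 191.159.223.255)
Most specific is 191.159.192.0/19.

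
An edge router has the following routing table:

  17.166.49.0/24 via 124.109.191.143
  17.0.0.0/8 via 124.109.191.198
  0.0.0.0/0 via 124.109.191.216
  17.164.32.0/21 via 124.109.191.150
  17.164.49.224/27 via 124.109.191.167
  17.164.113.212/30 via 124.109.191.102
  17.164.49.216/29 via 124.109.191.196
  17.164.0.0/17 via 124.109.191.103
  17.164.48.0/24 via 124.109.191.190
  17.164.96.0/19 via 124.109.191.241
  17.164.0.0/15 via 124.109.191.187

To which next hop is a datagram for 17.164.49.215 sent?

Routes whose prefix contains 17.164.49.215:
  0.0.0.0/0 (default, matches everything) -> 124.109.191.216
  17.0.0.0/8 (17.0.0.0 - 17.255.255.255) -> 124.109.191.198
  17.164.0.0/15 (17.164.0.0 - 17.165.255.255) -> 124.109.191.187
  17.164.0.0/17 (17.164.0.0 - 17.164.127.255) -> 124.109.191.103
More-specific entries that do NOT match:
  17.164.113.212/30 (17.164.113.212 - 17.164.113.215) does not contain 17.164.49.215
  17.164.49.216/29 (17.164.49.216 - 17.164.49.223) does not contain 17.164.49.215
  17.164.49.224/27 (17.164.49.224 - 17.164.49.255) does not contain 17.164.49.215
  17.166.49.0/24 (17.166.49.0 - 17.166.49.255) does not contain 17.164.49.215
  17.164.48.0/24 (17.164.48.0 - 17.164.48.255) does not contain 17.164.49.215
  17.164.32.0/21 (17.164.32.0 - 17.164.39.255) does not contain 17.164.49.215
  17.164.96.0/19 (17.164.96.0 - 17.164.127.255) does not contain 17.164.49.215
Longest matching prefix is /17 -> next hop 124.109.191.103.

124.109.191.103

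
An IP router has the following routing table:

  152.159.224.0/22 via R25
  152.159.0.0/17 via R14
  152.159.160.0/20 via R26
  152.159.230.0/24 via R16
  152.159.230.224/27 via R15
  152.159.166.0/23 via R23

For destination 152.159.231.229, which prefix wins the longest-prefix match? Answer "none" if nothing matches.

152.159.231.229 is outside every listed prefix and there is no default route.

none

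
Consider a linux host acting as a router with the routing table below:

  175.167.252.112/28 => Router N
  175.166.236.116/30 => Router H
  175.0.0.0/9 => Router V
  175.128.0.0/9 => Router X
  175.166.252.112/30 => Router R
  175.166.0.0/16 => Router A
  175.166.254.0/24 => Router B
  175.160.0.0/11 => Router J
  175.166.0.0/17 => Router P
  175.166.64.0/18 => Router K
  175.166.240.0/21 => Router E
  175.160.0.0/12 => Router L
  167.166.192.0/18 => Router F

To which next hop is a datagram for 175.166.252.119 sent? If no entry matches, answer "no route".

Routes whose prefix contains 175.166.252.119:
  175.128.0.0/9 (175.128.0.0 - 175.255.255.255) -> Router X
  175.160.0.0/11 (175.160.0.0 - 175.191.255.255) -> Router J
  175.160.0.0/12 (175.160.0.0 - 175.175.255.255) -> Router L
  175.166.0.0/16 (175.166.0.0 - 175.166.255.255) -> Router A
More-specific entries that do NOT match:
  175.166.236.116/30 (175.166.236.116 - 175.166.236.119) does not contain 175.166.252.119
  175.166.252.112/30 (175.166.252.112 - 175.166.252.115) does not contain 175.166.252.119
  175.167.252.112/28 (175.167.252.112 - 175.167.252.127) does not contain 175.166.252.119
  175.166.254.0/24 (175.166.254.0 - 175.166.254.255) does not contain 175.166.252.119
  175.166.240.0/21 (175.166.240.0 - 175.166.247.255) does not contain 175.166.252.119
  175.166.64.0/18 (175.166.64.0 - 175.166.127.255) does not contain 175.166.252.119
  167.166.192.0/18 (167.166.192.0 - 167.166.255.255) does not contain 175.166.252.119
  175.166.0.0/17 (175.166.0.0 - 175.166.127.255) does not contain 175.166.252.119
Longest matching prefix is /16 -> next hop Router A.

Router A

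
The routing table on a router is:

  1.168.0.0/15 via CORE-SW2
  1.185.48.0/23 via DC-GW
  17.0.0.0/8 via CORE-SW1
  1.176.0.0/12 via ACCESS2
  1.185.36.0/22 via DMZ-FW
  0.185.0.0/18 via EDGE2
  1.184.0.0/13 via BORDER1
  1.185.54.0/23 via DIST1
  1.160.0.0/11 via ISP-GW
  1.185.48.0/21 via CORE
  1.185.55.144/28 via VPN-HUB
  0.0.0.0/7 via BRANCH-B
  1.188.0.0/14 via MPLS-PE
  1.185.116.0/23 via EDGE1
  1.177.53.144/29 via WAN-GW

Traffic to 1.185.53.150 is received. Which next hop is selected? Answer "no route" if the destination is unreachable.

CORE

Routes whose prefix contains 1.185.53.150:
  0.0.0.0/7 (0.0.0.0 - 1.255.255.255) -> BRANCH-B
  1.160.0.0/11 (1.160.0.0 - 1.191.255.255) -> ISP-GW
  1.176.0.0/12 (1.176.0.0 - 1.191.255.255) -> ACCESS2
  1.184.0.0/13 (1.184.0.0 - 1.191.255.255) -> BORDER1
  1.185.48.0/21 (1.185.48.0 - 1.185.55.255) -> CORE
More-specific entries that do NOT match:
  1.177.53.144/29 (1.177.53.144 - 1.177.53.151) does not contain 1.185.53.150
  1.185.55.144/28 (1.185.55.144 - 1.185.55.159) does not contain 1.185.53.150
  1.185.48.0/23 (1.185.48.0 - 1.185.49.255) does not contain 1.185.53.150
  1.185.54.0/23 (1.185.54.0 - 1.185.55.255) does not contain 1.185.53.150
  1.185.116.0/23 (1.185.116.0 - 1.185.117.255) does not contain 1.185.53.150
  1.185.36.0/22 (1.185.36.0 - 1.185.39.255) does not contain 1.185.53.150
Longest matching prefix is /21 -> next hop CORE.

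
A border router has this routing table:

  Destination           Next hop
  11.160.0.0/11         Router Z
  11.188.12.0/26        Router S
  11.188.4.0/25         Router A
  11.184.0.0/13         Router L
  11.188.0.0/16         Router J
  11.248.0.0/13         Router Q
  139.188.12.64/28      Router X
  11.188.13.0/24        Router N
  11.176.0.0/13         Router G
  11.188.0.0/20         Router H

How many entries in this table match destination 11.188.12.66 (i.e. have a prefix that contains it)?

Prefixes containing 11.188.12.66:
  11.160.0.0/11 (11.160.0.0 - 11.191.255.255)
  11.184.0.0/13 (11.184.0.0 - 11.191.255.255)
  11.188.0.0/16 (11.188.0.0 - 11.188.255.255)
  11.188.0.0/20 (11.188.0.0 - 11.188.15.255)
Total matching entries: 4.

4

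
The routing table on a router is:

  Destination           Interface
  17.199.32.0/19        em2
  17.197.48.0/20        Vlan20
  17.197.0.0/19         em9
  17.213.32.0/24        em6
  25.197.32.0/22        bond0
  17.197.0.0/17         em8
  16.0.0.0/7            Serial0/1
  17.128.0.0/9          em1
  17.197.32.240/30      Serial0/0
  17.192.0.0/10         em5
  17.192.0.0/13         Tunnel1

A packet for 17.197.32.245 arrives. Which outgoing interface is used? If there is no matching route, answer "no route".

Routes whose prefix contains 17.197.32.245:
  16.0.0.0/7 (16.0.0.0 - 17.255.255.255) -> Serial0/1
  17.128.0.0/9 (17.128.0.0 - 17.255.255.255) -> em1
  17.192.0.0/10 (17.192.0.0 - 17.255.255.255) -> em5
  17.192.0.0/13 (17.192.0.0 - 17.199.255.255) -> Tunnel1
  17.197.0.0/17 (17.197.0.0 - 17.197.127.255) -> em8
More-specific entries that do NOT match:
  17.197.32.240/30 (17.197.32.240 - 17.197.32.243) does not contain 17.197.32.245
  17.213.32.0/24 (17.213.32.0 - 17.213.32.255) does not contain 17.197.32.245
  25.197.32.0/22 (25.197.32.0 - 25.197.35.255) does not contain 17.197.32.245
  17.197.48.0/20 (17.197.48.0 - 17.197.63.255) does not contain 17.197.32.245
  17.199.32.0/19 (17.199.32.0 - 17.199.63.255) does not contain 17.197.32.245
  17.197.0.0/19 (17.197.0.0 - 17.197.31.255) does not contain 17.197.32.245
Longest matching prefix is /17 -> interface em8.

em8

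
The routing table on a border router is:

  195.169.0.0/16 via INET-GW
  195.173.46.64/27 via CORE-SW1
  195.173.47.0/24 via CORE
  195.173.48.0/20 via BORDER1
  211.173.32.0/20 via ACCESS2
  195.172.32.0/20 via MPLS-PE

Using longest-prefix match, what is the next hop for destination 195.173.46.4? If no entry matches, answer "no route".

No entry's prefix contains 195.173.46.4; there is no default route.

no route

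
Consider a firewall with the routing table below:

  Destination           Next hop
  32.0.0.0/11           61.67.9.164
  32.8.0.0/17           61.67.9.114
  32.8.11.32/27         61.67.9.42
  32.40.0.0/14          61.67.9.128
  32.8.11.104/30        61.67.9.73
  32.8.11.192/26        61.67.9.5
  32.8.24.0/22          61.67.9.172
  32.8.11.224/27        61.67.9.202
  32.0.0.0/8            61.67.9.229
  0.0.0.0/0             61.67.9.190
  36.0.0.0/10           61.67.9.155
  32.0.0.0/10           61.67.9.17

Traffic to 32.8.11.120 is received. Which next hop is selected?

61.67.9.114

Routes whose prefix contains 32.8.11.120:
  0.0.0.0/0 (default, matches everything) -> 61.67.9.190
  32.0.0.0/8 (32.0.0.0 - 32.255.255.255) -> 61.67.9.229
  32.0.0.0/10 (32.0.0.0 - 32.63.255.255) -> 61.67.9.17
  32.0.0.0/11 (32.0.0.0 - 32.31.255.255) -> 61.67.9.164
  32.8.0.0/17 (32.8.0.0 - 32.8.127.255) -> 61.67.9.114
More-specific entries that do NOT match:
  32.8.11.104/30 (32.8.11.104 - 32.8.11.107) does not contain 32.8.11.120
  32.8.11.32/27 (32.8.11.32 - 32.8.11.63) does not contain 32.8.11.120
  32.8.11.224/27 (32.8.11.224 - 32.8.11.255) does not contain 32.8.11.120
  32.8.11.192/26 (32.8.11.192 - 32.8.11.255) does not contain 32.8.11.120
  32.8.24.0/22 (32.8.24.0 - 32.8.27.255) does not contain 32.8.11.120
Longest matching prefix is /17 -> next hop 61.67.9.114.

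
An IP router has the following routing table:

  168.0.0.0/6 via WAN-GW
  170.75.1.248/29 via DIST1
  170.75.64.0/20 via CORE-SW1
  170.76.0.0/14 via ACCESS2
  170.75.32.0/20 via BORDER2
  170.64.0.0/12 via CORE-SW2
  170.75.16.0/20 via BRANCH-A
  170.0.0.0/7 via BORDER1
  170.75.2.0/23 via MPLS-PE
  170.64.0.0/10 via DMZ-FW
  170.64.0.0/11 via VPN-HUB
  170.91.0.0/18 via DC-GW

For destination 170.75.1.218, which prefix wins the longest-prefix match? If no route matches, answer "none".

Entries matching 170.75.1.218:
  168.0.0.0/6 (168.0.0.0 - 171.255.255.255)
  170.0.0.0/7 (170.0.0.0 - 171.255.255.255)
  170.64.0.0/10 (170.64.0.0 - 170.127.255.255)
  170.64.0.0/11 (170.64.0.0 - 170.95.255.255)
  170.64.0.0/12 (170.64.0.0 - 170.79.255.255)
Most specific is 170.64.0.0/12.

170.64.0.0/12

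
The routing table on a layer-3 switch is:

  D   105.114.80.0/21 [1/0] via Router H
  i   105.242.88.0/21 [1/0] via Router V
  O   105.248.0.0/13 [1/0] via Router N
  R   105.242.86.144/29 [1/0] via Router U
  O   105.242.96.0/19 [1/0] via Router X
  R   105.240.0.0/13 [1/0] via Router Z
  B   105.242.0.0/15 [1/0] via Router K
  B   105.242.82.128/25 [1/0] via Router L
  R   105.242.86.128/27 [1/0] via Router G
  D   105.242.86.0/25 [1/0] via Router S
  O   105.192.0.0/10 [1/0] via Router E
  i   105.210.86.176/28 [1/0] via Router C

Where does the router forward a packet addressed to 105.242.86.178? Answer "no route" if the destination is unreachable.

Router K

Routes whose prefix contains 105.242.86.178:
  105.192.0.0/10 (105.192.0.0 - 105.255.255.255) -> Router E
  105.240.0.0/13 (105.240.0.0 - 105.247.255.255) -> Router Z
  105.242.0.0/15 (105.242.0.0 - 105.243.255.255) -> Router K
More-specific entries that do NOT match:
  105.242.86.144/29 (105.242.86.144 - 105.242.86.151) does not contain 105.242.86.178
  105.210.86.176/28 (105.210.86.176 - 105.210.86.191) does not contain 105.242.86.178
  105.242.86.128/27 (105.242.86.128 - 105.242.86.159) does not contain 105.242.86.178
  105.242.82.128/25 (105.242.82.128 - 105.242.82.255) does not contain 105.242.86.178
  105.242.86.0/25 (105.242.86.0 - 105.242.86.127) does not contain 105.242.86.178
  105.114.80.0/21 (105.114.80.0 - 105.114.87.255) does not contain 105.242.86.178
  105.242.88.0/21 (105.242.88.0 - 105.242.95.255) does not contain 105.242.86.178
  105.242.96.0/19 (105.242.96.0 - 105.242.127.255) does not contain 105.242.86.178
Longest matching prefix is /15 -> next hop Router K.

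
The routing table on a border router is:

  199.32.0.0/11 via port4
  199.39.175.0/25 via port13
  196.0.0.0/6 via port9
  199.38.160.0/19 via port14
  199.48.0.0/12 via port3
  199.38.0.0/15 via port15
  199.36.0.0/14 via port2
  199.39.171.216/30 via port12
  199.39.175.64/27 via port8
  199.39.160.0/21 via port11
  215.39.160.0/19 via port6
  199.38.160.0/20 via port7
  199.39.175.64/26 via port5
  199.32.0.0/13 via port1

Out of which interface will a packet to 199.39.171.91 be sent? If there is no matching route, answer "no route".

Routes whose prefix contains 199.39.171.91:
  196.0.0.0/6 (196.0.0.0 - 199.255.255.255) -> port9
  199.32.0.0/11 (199.32.0.0 - 199.63.255.255) -> port4
  199.32.0.0/13 (199.32.0.0 - 199.39.255.255) -> port1
  199.36.0.0/14 (199.36.0.0 - 199.39.255.255) -> port2
  199.38.0.0/15 (199.38.0.0 - 199.39.255.255) -> port15
More-specific entries that do NOT match:
  199.39.171.216/30 (199.39.171.216 - 199.39.171.219) does not contain 199.39.171.91
  199.39.175.64/27 (199.39.175.64 - 199.39.175.95) does not contain 199.39.171.91
  199.39.175.64/26 (199.39.175.64 - 199.39.175.127) does not contain 199.39.171.91
  199.39.175.0/25 (199.39.175.0 - 199.39.175.127) does not contain 199.39.171.91
  199.39.160.0/21 (199.39.160.0 - 199.39.167.255) does not contain 199.39.171.91
  199.38.160.0/20 (199.38.160.0 - 199.38.175.255) does not contain 199.39.171.91
  199.38.160.0/19 (199.38.160.0 - 199.38.191.255) does not contain 199.39.171.91
  215.39.160.0/19 (215.39.160.0 - 215.39.191.255) does not contain 199.39.171.91
Longest matching prefix is /15 -> interface port15.

port15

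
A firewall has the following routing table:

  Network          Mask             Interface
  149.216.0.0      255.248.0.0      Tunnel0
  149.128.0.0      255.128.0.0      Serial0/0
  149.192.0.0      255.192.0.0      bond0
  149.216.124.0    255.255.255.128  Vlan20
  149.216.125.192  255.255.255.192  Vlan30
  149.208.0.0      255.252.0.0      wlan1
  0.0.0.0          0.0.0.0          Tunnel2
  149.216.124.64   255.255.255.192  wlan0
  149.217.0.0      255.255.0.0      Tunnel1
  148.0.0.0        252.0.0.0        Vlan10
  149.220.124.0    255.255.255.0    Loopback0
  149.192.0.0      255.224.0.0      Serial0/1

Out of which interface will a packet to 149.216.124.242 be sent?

Tunnel0

Routes whose prefix contains 149.216.124.242:
  0.0.0.0/0 (default, matches everything) -> Tunnel2
  148.0.0.0/6 (148.0.0.0 - 151.255.255.255) -> Vlan10
  149.128.0.0/9 (149.128.0.0 - 149.255.255.255) -> Serial0/0
  149.192.0.0/10 (149.192.0.0 - 149.255.255.255) -> bond0
  149.192.0.0/11 (149.192.0.0 - 149.223.255.255) -> Serial0/1
  149.216.0.0/13 (149.216.0.0 - 149.223.255.255) -> Tunnel0
More-specific entries that do NOT match:
  149.216.125.192/26 (149.216.125.192 - 149.216.125.255) does not contain 149.216.124.242
  149.216.124.64/26 (149.216.124.64 - 149.216.124.127) does not contain 149.216.124.242
  149.216.124.0/25 (149.216.124.0 - 149.216.124.127) does not contain 149.216.124.242
  149.220.124.0/24 (149.220.124.0 - 149.220.124.255) does not contain 149.216.124.242
  149.217.0.0/16 (149.217.0.0 - 149.217.255.255) does not contain 149.216.124.242
  149.208.0.0/14 (149.208.0.0 - 149.211.255.255) does not contain 149.216.124.242
Longest matching prefix is /13 -> interface Tunnel0.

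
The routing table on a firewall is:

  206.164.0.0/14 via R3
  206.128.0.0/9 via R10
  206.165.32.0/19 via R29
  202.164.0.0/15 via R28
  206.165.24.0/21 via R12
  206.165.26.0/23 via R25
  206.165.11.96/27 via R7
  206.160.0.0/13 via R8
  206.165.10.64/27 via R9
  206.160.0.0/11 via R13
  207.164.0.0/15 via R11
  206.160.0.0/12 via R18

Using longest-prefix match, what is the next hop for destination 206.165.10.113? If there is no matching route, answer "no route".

Routes whose prefix contains 206.165.10.113:
  206.128.0.0/9 (206.128.0.0 - 206.255.255.255) -> R10
  206.160.0.0/11 (206.160.0.0 - 206.191.255.255) -> R13
  206.160.0.0/12 (206.160.0.0 - 206.175.255.255) -> R18
  206.160.0.0/13 (206.160.0.0 - 206.167.255.255) -> R8
  206.164.0.0/14 (206.164.0.0 - 206.167.255.255) -> R3
More-specific entries that do NOT match:
  206.165.11.96/27 (206.165.11.96 - 206.165.11.127) does not contain 206.165.10.113
  206.165.10.64/27 (206.165.10.64 - 206.165.10.95) does not contain 206.165.10.113
  206.165.26.0/23 (206.165.26.0 - 206.165.27.255) does not contain 206.165.10.113
  206.165.24.0/21 (206.165.24.0 - 206.165.31.255) does not contain 206.165.10.113
  206.165.32.0/19 (206.165.32.0 - 206.165.63.255) does not contain 206.165.10.113
  202.164.0.0/15 (202.164.0.0 - 202.165.255.255) does not contain 206.165.10.113
  207.164.0.0/15 (207.164.0.0 - 207.165.255.255) does not contain 206.165.10.113
Longest matching prefix is /14 -> next hop R3.

R3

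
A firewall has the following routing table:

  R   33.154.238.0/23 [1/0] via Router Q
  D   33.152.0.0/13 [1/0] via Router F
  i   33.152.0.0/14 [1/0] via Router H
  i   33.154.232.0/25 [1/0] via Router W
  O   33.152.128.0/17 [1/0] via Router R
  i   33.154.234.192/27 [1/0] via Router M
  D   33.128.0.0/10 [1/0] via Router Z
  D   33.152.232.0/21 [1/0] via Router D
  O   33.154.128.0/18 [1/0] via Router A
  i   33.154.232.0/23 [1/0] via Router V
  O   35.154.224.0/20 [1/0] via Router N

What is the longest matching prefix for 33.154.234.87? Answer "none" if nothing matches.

33.152.0.0/14

Entries matching 33.154.234.87:
  33.128.0.0/10 (33.128.0.0 - 33.191.255.255)
  33.152.0.0/13 (33.152.0.0 - 33.159.255.255)
  33.152.0.0/14 (33.152.0.0 - 33.155.255.255)
Most specific is 33.152.0.0/14.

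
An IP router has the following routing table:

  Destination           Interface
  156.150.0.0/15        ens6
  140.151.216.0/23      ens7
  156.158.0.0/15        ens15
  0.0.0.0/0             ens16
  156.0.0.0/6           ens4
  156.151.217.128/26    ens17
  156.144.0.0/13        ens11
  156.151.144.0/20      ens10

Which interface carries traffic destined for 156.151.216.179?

ens6

Routes whose prefix contains 156.151.216.179:
  0.0.0.0/0 (default, matches everything) -> ens16
  156.0.0.0/6 (156.0.0.0 - 159.255.255.255) -> ens4
  156.144.0.0/13 (156.144.0.0 - 156.151.255.255) -> ens11
  156.150.0.0/15 (156.150.0.0 - 156.151.255.255) -> ens6
More-specific entries that do NOT match:
  156.151.217.128/26 (156.151.217.128 - 156.151.217.191) does not contain 156.151.216.179
  140.151.216.0/23 (140.151.216.0 - 140.151.217.255) does not contain 156.151.216.179
  156.151.144.0/20 (156.151.144.0 - 156.151.159.255) does not contain 156.151.216.179
Longest matching prefix is /15 -> interface ens6.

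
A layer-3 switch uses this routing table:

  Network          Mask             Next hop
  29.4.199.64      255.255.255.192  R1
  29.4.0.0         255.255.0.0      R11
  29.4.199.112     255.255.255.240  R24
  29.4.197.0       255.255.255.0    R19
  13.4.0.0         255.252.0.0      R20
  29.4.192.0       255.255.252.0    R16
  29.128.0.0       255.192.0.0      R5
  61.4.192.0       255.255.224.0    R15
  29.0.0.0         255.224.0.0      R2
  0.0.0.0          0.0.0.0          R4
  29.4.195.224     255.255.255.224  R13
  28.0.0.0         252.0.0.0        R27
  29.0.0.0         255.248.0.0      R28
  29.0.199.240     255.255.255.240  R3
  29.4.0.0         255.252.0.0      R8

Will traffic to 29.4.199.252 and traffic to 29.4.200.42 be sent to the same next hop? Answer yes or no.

yes

29.4.199.252: longest match 29.4.0.0/16 -> R11
29.4.200.42: longest match 29.4.0.0/16 -> R11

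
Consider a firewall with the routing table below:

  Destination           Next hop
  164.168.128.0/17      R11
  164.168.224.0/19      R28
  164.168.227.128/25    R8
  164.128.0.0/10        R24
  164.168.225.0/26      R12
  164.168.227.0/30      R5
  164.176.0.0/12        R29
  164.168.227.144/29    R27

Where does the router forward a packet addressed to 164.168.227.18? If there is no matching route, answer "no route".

R28

Routes whose prefix contains 164.168.227.18:
  164.128.0.0/10 (164.128.0.0 - 164.191.255.255) -> R24
  164.168.128.0/17 (164.168.128.0 - 164.168.255.255) -> R11
  164.168.224.0/19 (164.168.224.0 - 164.168.255.255) -> R28
More-specific entries that do NOT match:
  164.168.227.0/30 (164.168.227.0 - 164.168.227.3) does not contain 164.168.227.18
  164.168.227.144/29 (164.168.227.144 - 164.168.227.151) does not contain 164.168.227.18
  164.168.225.0/26 (164.168.225.0 - 164.168.225.63) does not contain 164.168.227.18
  164.168.227.128/25 (164.168.227.128 - 164.168.227.255) does not contain 164.168.227.18
Longest matching prefix is /19 -> next hop R28.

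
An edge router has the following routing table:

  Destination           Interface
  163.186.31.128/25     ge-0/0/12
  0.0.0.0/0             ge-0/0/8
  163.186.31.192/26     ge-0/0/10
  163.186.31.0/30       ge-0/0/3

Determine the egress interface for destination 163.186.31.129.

ge-0/0/12

Routes whose prefix contains 163.186.31.129:
  0.0.0.0/0 (default, matches everything) -> ge-0/0/8
  163.186.31.128/25 (163.186.31.128 - 163.186.31.255) -> ge-0/0/12
More-specific entries that do NOT match:
  163.186.31.0/30 (163.186.31.0 - 163.186.31.3) does not contain 163.186.31.129
  163.186.31.192/26 (163.186.31.192 - 163.186.31.255) does not contain 163.186.31.129
Longest matching prefix is /25 -> interface ge-0/0/12.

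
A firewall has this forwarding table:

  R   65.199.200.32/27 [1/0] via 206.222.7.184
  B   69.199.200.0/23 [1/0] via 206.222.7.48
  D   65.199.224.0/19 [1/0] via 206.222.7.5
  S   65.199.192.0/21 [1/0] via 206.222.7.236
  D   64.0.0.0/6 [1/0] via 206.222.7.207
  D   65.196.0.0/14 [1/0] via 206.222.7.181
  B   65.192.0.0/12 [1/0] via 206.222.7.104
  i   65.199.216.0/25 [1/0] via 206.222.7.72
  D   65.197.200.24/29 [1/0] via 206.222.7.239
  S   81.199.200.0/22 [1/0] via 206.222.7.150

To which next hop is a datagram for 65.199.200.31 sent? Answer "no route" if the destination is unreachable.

Routes whose prefix contains 65.199.200.31:
  64.0.0.0/6 (64.0.0.0 - 67.255.255.255) -> 206.222.7.207
  65.192.0.0/12 (65.192.0.0 - 65.207.255.255) -> 206.222.7.104
  65.196.0.0/14 (65.196.0.0 - 65.199.255.255) -> 206.222.7.181
More-specific entries that do NOT match:
  65.197.200.24/29 (65.197.200.24 - 65.197.200.31) does not contain 65.199.200.31
  65.199.200.32/27 (65.199.200.32 - 65.199.200.63) does not contain 65.199.200.31
  65.199.216.0/25 (65.199.216.0 - 65.199.216.127) does not contain 65.199.200.31
  69.199.200.0/23 (69.199.200.0 - 69.199.201.255) does not contain 65.199.200.31
  81.199.200.0/22 (81.199.200.0 - 81.199.203.255) does not contain 65.199.200.31
  65.199.192.0/21 (65.199.192.0 - 65.199.199.255) does not contain 65.199.200.31
  65.199.224.0/19 (65.199.224.0 - 65.199.255.255) does not contain 65.199.200.31
Longest matching prefix is /14 -> next hop 206.222.7.181.

206.222.7.181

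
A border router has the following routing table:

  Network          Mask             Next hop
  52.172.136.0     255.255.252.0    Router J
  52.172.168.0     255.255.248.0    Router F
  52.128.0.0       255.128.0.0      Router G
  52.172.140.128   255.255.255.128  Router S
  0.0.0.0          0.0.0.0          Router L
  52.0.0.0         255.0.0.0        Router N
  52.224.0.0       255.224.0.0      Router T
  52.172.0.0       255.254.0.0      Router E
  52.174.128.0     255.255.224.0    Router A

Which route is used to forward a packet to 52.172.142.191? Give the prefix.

52.172.0.0/15

Entries matching 52.172.142.191:
  0.0.0.0/0 (default, matches everything)
  52.0.0.0/8 (52.0.0.0 - 52.255.255.255)
  52.128.0.0/9 (52.128.0.0 - 52.255.255.255)
  52.172.0.0/15 (52.172.0.0 - 52.173.255.255)
Most specific is 52.172.0.0/15.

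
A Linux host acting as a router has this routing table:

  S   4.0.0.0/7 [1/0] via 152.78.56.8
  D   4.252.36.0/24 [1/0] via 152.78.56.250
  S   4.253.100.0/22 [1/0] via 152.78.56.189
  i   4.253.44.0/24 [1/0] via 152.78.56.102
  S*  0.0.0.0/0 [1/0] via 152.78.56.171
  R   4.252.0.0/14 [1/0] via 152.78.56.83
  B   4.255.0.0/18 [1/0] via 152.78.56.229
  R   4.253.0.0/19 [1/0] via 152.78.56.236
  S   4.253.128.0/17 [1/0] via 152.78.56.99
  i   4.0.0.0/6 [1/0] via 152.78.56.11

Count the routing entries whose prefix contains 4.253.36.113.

Prefixes containing 4.253.36.113:
  0.0.0.0/0 (default, matches everything)
  4.0.0.0/6 (4.0.0.0 - 7.255.255.255)
  4.0.0.0/7 (4.0.0.0 - 5.255.255.255)
  4.252.0.0/14 (4.252.0.0 - 4.255.255.255)
Total matching entries: 4.

4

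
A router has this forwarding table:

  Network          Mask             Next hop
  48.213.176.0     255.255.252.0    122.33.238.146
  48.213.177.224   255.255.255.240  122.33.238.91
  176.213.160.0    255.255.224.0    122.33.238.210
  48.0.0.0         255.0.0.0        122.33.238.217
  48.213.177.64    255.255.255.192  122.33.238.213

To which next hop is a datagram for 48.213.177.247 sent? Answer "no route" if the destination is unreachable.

122.33.238.146

Routes whose prefix contains 48.213.177.247:
  48.0.0.0/8 (48.0.0.0 - 48.255.255.255) -> 122.33.238.217
  48.213.176.0/22 (48.213.176.0 - 48.213.179.255) -> 122.33.238.146
More-specific entries that do NOT match:
  48.213.177.224/28 (48.213.177.224 - 48.213.177.239) does not contain 48.213.177.247
  48.213.177.64/26 (48.213.177.64 - 48.213.177.127) does not contain 48.213.177.247
Longest matching prefix is /22 -> next hop 122.33.238.146.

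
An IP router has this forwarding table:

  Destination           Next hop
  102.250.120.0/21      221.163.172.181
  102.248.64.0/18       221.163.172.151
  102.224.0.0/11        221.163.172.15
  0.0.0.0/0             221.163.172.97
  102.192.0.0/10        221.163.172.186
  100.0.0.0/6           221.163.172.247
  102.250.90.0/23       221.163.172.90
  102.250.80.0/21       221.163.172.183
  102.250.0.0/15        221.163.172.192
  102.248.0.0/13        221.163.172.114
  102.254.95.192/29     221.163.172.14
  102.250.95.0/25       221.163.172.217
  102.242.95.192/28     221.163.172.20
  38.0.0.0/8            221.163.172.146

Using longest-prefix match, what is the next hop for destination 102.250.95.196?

Routes whose prefix contains 102.250.95.196:
  0.0.0.0/0 (default, matches everything) -> 221.163.172.97
  100.0.0.0/6 (100.0.0.0 - 103.255.255.255) -> 221.163.172.247
  102.192.0.0/10 (102.192.0.0 - 102.255.255.255) -> 221.163.172.186
  102.224.0.0/11 (102.224.0.0 - 102.255.255.255) -> 221.163.172.15
  102.248.0.0/13 (102.248.0.0 - 102.255.255.255) -> 221.163.172.114
  102.250.0.0/15 (102.250.0.0 - 102.251.255.255) -> 221.163.172.192
More-specific entries that do NOT match:
  102.254.95.192/29 (102.254.95.192 - 102.254.95.199) does not contain 102.250.95.196
  102.242.95.192/28 (102.242.95.192 - 102.242.95.207) does not contain 102.250.95.196
  102.250.95.0/25 (102.250.95.0 - 102.250.95.127) does not contain 102.250.95.196
  102.250.90.0/23 (102.250.90.0 - 102.250.91.255) does not contain 102.250.95.196
  102.250.120.0/21 (102.250.120.0 - 102.250.127.255) does not contain 102.250.95.196
  102.250.80.0/21 (102.250.80.0 - 102.250.87.255) does not contain 102.250.95.196
  102.248.64.0/18 (102.248.64.0 - 102.248.127.255) does not contain 102.250.95.196
Longest matching prefix is /15 -> next hop 221.163.172.192.

221.163.172.192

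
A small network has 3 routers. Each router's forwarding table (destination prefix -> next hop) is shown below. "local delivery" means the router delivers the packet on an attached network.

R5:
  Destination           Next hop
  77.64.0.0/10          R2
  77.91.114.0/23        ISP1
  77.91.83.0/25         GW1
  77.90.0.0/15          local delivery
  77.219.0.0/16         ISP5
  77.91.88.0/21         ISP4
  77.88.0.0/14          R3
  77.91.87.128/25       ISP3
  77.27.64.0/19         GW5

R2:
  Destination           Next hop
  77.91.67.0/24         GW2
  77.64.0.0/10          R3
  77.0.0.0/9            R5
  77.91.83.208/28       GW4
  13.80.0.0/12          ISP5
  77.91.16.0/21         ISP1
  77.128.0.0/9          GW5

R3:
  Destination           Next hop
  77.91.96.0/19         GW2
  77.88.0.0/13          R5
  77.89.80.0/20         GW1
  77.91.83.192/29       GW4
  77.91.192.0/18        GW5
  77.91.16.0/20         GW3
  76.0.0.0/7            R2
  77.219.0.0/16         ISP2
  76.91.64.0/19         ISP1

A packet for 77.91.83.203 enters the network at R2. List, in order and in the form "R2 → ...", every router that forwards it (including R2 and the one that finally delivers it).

At R2: longest match for 77.91.83.203 is 77.64.0.0/10 -> R3
At R3: longest match for 77.91.83.203 is 77.88.0.0/13 -> R5
At R5: longest match for 77.91.83.203 is 77.90.0.0/15 -> local delivery

R2 → R3 → R5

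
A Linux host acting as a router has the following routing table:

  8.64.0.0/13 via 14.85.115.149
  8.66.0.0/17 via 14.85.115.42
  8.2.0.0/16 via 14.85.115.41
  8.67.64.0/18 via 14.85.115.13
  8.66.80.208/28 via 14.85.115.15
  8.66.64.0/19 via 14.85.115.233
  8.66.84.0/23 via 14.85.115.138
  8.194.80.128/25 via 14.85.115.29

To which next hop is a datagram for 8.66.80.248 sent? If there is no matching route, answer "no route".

14.85.115.233

Routes whose prefix contains 8.66.80.248:
  8.64.0.0/13 (8.64.0.0 - 8.71.255.255) -> 14.85.115.149
  8.66.0.0/17 (8.66.0.0 - 8.66.127.255) -> 14.85.115.42
  8.66.64.0/19 (8.66.64.0 - 8.66.95.255) -> 14.85.115.233
More-specific entries that do NOT match:
  8.66.80.208/28 (8.66.80.208 - 8.66.80.223) does not contain 8.66.80.248
  8.194.80.128/25 (8.194.80.128 - 8.194.80.255) does not contain 8.66.80.248
  8.66.84.0/23 (8.66.84.0 - 8.66.85.255) does not contain 8.66.80.248
Longest matching prefix is /19 -> next hop 14.85.115.233.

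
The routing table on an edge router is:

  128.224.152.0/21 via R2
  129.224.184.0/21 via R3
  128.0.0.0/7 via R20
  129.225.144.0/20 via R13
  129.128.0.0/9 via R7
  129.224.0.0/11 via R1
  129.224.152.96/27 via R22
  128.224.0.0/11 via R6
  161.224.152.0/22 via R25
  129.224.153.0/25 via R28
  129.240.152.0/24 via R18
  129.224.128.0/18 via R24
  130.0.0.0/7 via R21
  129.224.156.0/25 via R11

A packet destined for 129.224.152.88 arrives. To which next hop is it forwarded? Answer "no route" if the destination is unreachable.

Routes whose prefix contains 129.224.152.88:
  128.0.0.0/7 (128.0.0.0 - 129.255.255.255) -> R20
  129.128.0.0/9 (129.128.0.0 - 129.255.255.255) -> R7
  129.224.0.0/11 (129.224.0.0 - 129.255.255.255) -> R1
  129.224.128.0/18 (129.224.128.0 - 129.224.191.255) -> R24
More-specific entries that do NOT match:
  129.224.152.96/27 (129.224.152.96 - 129.224.152.127) does not contain 129.224.152.88
  129.224.153.0/25 (129.224.153.0 - 129.224.153.127) does not contain 129.224.152.88
  129.224.156.0/25 (129.224.156.0 - 129.224.156.127) does not contain 129.224.152.88
  129.240.152.0/24 (129.240.152.0 - 129.240.152.255) does not contain 129.224.152.88
  161.224.152.0/22 (161.224.152.0 - 161.224.155.255) does not contain 129.224.152.88
  128.224.152.0/21 (128.224.152.0 - 128.224.159.255) does not contain 129.224.152.88
  129.224.184.0/21 (129.224.184.0 - 129.224.191.255) does not contain 129.224.152.88
  129.225.144.0/20 (129.225.144.0 - 129.225.159.255) does not contain 129.224.152.88
Longest matching prefix is /18 -> next hop R24.

R24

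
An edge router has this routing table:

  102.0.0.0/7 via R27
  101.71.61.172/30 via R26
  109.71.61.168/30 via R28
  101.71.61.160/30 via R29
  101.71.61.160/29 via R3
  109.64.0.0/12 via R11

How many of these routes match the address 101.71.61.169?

0

No listed prefix contains 101.71.61.169.
Total matching entries: 0.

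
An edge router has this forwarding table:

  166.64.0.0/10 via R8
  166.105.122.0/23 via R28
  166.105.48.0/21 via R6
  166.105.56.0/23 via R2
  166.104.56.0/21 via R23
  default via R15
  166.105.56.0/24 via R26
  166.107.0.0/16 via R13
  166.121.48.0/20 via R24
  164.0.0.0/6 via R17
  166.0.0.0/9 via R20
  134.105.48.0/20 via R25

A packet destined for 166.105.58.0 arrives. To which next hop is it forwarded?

Routes whose prefix contains 166.105.58.0:
  0.0.0.0/0 (default, matches everything) -> R15
  164.0.0.0/6 (164.0.0.0 - 167.255.255.255) -> R17
  166.0.0.0/9 (166.0.0.0 - 166.127.255.255) -> R20
  166.64.0.0/10 (166.64.0.0 - 166.127.255.255) -> R8
More-specific entries that do NOT match:
  166.105.56.0/24 (166.105.56.0 - 166.105.56.255) does not contain 166.105.58.0
  166.105.122.0/23 (166.105.122.0 - 166.105.123.255) does not contain 166.105.58.0
  166.105.56.0/23 (166.105.56.0 - 166.105.57.255) does not contain 166.105.58.0
  166.105.48.0/21 (166.105.48.0 - 166.105.55.255) does not contain 166.105.58.0
  166.104.56.0/21 (166.104.56.0 - 166.104.63.255) does not contain 166.105.58.0
  166.121.48.0/20 (166.121.48.0 - 166.121.63.255) does not contain 166.105.58.0
  134.105.48.0/20 (134.105.48.0 - 134.105.63.255) does not contain 166.105.58.0
  166.107.0.0/16 (166.107.0.0 - 166.107.255.255) does not contain 166.105.58.0
Longest matching prefix is /10 -> next hop R8.

R8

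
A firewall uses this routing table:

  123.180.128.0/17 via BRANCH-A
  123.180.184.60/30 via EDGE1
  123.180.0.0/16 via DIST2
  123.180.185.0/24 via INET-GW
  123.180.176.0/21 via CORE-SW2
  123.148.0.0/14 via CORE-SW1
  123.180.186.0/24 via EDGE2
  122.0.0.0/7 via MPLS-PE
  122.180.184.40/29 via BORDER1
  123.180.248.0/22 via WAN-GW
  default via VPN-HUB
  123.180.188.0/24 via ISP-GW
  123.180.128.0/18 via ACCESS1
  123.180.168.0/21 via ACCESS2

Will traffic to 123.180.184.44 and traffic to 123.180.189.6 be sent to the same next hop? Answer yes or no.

123.180.184.44: longest match 123.180.128.0/18 -> ACCESS1
123.180.189.6: longest match 123.180.128.0/18 -> ACCESS1

yes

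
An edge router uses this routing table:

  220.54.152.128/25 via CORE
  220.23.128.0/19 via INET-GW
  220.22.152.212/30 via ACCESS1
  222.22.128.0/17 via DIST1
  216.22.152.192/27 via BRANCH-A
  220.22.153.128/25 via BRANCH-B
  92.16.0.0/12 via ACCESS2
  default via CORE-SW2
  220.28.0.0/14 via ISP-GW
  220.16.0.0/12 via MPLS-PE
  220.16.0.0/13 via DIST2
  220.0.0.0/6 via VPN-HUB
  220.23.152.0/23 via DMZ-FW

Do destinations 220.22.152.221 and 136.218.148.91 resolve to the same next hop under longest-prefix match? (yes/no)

no

220.22.152.221: longest match 220.16.0.0/13 -> DIST2
136.218.148.91: longest match 0.0.0.0/0 -> CORE-SW2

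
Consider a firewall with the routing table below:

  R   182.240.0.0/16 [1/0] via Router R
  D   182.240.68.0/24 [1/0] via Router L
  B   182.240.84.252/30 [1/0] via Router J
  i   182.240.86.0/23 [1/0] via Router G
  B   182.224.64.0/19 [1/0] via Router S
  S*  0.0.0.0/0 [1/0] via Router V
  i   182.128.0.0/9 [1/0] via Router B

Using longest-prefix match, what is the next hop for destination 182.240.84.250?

Routes whose prefix contains 182.240.84.250:
  0.0.0.0/0 (default, matches everything) -> Router V
  182.128.0.0/9 (182.128.0.0 - 182.255.255.255) -> Router B
  182.240.0.0/16 (182.240.0.0 - 182.240.255.255) -> Router R
More-specific entries that do NOT match:
  182.240.84.252/30 (182.240.84.252 - 182.240.84.255) does not contain 182.240.84.250
  182.240.68.0/24 (182.240.68.0 - 182.240.68.255) does not contain 182.240.84.250
  182.240.86.0/23 (182.240.86.0 - 182.240.87.255) does not contain 182.240.84.250
  182.224.64.0/19 (182.224.64.0 - 182.224.95.255) does not contain 182.240.84.250
Longest matching prefix is /16 -> next hop Router R.

Router R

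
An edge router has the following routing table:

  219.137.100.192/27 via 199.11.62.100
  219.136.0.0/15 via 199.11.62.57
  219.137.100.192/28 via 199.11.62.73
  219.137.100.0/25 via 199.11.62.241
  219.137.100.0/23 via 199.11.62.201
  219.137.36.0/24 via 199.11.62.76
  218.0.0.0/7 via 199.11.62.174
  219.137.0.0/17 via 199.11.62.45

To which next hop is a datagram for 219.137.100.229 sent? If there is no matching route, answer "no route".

Routes whose prefix contains 219.137.100.229:
  218.0.0.0/7 (218.0.0.0 - 219.255.255.255) -> 199.11.62.174
  219.136.0.0/15 (219.136.0.0 - 219.137.255.255) -> 199.11.62.57
  219.137.0.0/17 (219.137.0.0 - 219.137.127.255) -> 199.11.62.45
  219.137.100.0/23 (219.137.100.0 - 219.137.101.255) -> 199.11.62.201
More-specific entries that do NOT match:
  219.137.100.192/28 (219.137.100.192 - 219.137.100.207) does not contain 219.137.100.229
  219.137.100.192/27 (219.137.100.192 - 219.137.100.223) does not contain 219.137.100.229
  219.137.100.0/25 (219.137.100.0 - 219.137.100.127) does not contain 219.137.100.229
  219.137.36.0/24 (219.137.36.0 - 219.137.36.255) does not contain 219.137.100.229
Longest matching prefix is /23 -> next hop 199.11.62.201.

199.11.62.201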